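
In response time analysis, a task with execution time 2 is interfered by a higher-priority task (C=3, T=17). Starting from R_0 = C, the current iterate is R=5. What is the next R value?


R_next = C + ceil(R_prev / T_hp) * C_hp
ceil(5 / 17) = ceil(0.2941) = 1
Interference = 1 * 3 = 3
R_next = 2 + 3 = 5
R_next = R_prev, so the iteration has converged (response time = 5).

5


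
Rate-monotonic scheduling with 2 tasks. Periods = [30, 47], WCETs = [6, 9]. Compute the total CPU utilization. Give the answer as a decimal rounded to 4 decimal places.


Compute individual utilizations (exact fractions):
  Task 1: C/T = 6/30 = 1/5 (approx. 0.2)
  Task 2: C/T = 9/47 (approx. 0.1915)
Total utilization U = 1/5 + 9/47 = 92/235
Rounded to 4 decimal places: U = 0.3915
RM (Liu & Layland) bound for 2 tasks = 0.828427; compare with U = 92/235 (approx. 0.391489)
U <= bound, so schedulable by RM sufficient condition.

0.3915


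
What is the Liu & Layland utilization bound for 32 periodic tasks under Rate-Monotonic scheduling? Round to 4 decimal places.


Compute 2^(1/32) = 1.0218971487
Subtract 1: 1.0218971487 - 1 = 0.0218971487
Multiply by n: 32 * 0.0218971487 = 0.7007087584
Round to 4 dp: 0.7007

0.7007


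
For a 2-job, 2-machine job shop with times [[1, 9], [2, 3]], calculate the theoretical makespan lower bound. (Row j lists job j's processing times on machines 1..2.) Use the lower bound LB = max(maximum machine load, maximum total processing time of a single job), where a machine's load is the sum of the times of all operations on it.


Machine loads:
  Machine 1: 1 + 2 = 3
  Machine 2: 9 + 3 = 12
Max machine load = 12
Job totals:
  Job 1: 10
  Job 2: 5
Max job total = 10
Lower bound = max(12, 10) = 12

12


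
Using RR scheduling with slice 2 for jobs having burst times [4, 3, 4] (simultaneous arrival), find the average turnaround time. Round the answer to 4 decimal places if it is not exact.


Time quantum = 2
Execution trace:
  J1 runs 2 units, time = 2
  J2 runs 2 units, time = 4
  J3 runs 2 units, time = 6
  J1 runs 2 units, time = 8
  J2 runs 1 units, time = 9
  J3 runs 2 units, time = 11
Finish times: [8, 9, 11]
Average turnaround = 28/3 = 9.3333

9.3333


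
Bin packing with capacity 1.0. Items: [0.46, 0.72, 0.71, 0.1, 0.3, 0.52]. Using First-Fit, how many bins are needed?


Place items sequentially using First-Fit:
  Item 0.46 -> new Bin 1
  Item 0.72 -> new Bin 2
  Item 0.71 -> new Bin 3
  Item 0.1 -> Bin 1 (now 0.56)
  Item 0.3 -> Bin 1 (now 0.86)
  Item 0.52 -> new Bin 4
Total bins used = 4

4


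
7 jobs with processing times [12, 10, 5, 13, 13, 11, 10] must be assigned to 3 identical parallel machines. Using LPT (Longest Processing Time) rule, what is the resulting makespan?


Sort jobs in decreasing order (LPT): [13, 13, 12, 11, 10, 10, 5]
Assign each job to the least loaded machine:
  Machine 1: jobs [13, 10, 5], load = 28
  Machine 2: jobs [13, 10], load = 23
  Machine 3: jobs [12, 11], load = 23
Makespan = max load = 28

28


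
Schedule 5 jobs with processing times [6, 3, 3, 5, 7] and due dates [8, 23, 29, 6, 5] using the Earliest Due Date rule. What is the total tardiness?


Sort by due date (EDD order): [(7, 5), (5, 6), (6, 8), (3, 23), (3, 29)]
Compute completion times and tardiness:
  Job 1: p=7, d=5, C=7, tardiness=max(0,7-5)=2
  Job 2: p=5, d=6, C=12, tardiness=max(0,12-6)=6
  Job 3: p=6, d=8, C=18, tardiness=max(0,18-8)=10
  Job 4: p=3, d=23, C=21, tardiness=max(0,21-23)=0
  Job 5: p=3, d=29, C=24, tardiness=max(0,24-29)=0
Total tardiness = 18

18


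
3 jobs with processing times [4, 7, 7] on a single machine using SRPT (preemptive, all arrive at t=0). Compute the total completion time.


Since all jobs arrive at t=0, SRPT equals SPT ordering.
SPT order: [4, 7, 7]
Completion times:
  Job 1: p=4, C=4
  Job 2: p=7, C=11
  Job 3: p=7, C=18
Total completion time = 4 + 11 + 18 = 33

33


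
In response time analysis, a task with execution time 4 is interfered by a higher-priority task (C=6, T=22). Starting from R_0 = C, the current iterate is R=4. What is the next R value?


R_next = C + ceil(R_prev / T_hp) * C_hp
ceil(4 / 22) = ceil(0.1818) = 1
Interference = 1 * 6 = 6
R_next = 4 + 6 = 10

10


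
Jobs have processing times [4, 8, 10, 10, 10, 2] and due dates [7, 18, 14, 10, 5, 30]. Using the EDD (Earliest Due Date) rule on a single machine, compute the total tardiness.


Sort by due date (EDD order): [(10, 5), (4, 7), (10, 10), (10, 14), (8, 18), (2, 30)]
Compute completion times and tardiness:
  Job 1: p=10, d=5, C=10, tardiness=max(0,10-5)=5
  Job 2: p=4, d=7, C=14, tardiness=max(0,14-7)=7
  Job 3: p=10, d=10, C=24, tardiness=max(0,24-10)=14
  Job 4: p=10, d=14, C=34, tardiness=max(0,34-14)=20
  Job 5: p=8, d=18, C=42, tardiness=max(0,42-18)=24
  Job 6: p=2, d=30, C=44, tardiness=max(0,44-30)=14
Total tardiness = 84

84


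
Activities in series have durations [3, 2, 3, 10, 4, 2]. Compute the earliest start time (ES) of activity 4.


Activity 4 starts after activities 1 through 3 complete.
Predecessor durations: [3, 2, 3]
ES = 3 + 2 + 3 = 8

8


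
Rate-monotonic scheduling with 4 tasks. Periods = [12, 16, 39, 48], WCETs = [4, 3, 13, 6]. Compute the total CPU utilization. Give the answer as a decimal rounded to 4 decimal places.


Compute individual utilizations (exact fractions):
  Task 1: C/T = 4/12 = 1/3 (approx. 0.3333)
  Task 2: C/T = 3/16 (approx. 0.1875)
  Task 3: C/T = 13/39 = 1/3 (approx. 0.3333)
  Task 4: C/T = 6/48 = 1/8 (approx. 0.125)
Total utilization U = 1/3 + 3/16 + 1/3 + 1/8 = 47/48
Rounded to 4 decimal places: U = 0.9792
RM (Liu & Layland) bound for 4 tasks = 0.756828; compare with U = 47/48 (approx. 0.979167)
bound < U <= 1, so the RM sufficient condition is not met (inconclusive; an exact test such as response-time analysis is needed).

0.9792


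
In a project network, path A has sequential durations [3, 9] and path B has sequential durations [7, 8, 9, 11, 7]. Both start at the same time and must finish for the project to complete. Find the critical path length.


Path A total = 3 + 9 = 12
Path B total = 7 + 8 + 9 + 11 + 7 = 42
Critical path = longest path = max(12, 42) = 42

42


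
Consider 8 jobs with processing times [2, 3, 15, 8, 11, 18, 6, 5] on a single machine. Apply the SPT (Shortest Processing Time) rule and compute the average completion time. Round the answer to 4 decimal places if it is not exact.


Sort jobs by processing time (SPT order): [2, 3, 5, 6, 8, 11, 15, 18]
Compute completion times sequentially:
  Job 1: processing = 2, completes at 2
  Job 2: processing = 3, completes at 5
  Job 3: processing = 5, completes at 10
  Job 4: processing = 6, completes at 16
  Job 5: processing = 8, completes at 24
  Job 6: processing = 11, completes at 35
  Job 7: processing = 15, completes at 50
  Job 8: processing = 18, completes at 68
Sum of completion times = 210
Average completion time = 210/8 = 26.25

26.25


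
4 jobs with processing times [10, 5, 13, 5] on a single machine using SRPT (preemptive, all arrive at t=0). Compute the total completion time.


Since all jobs arrive at t=0, SRPT equals SPT ordering.
SPT order: [5, 5, 10, 13]
Completion times:
  Job 1: p=5, C=5
  Job 2: p=5, C=10
  Job 3: p=10, C=20
  Job 4: p=13, C=33
Total completion time = 5 + 10 + 20 + 33 = 68

68


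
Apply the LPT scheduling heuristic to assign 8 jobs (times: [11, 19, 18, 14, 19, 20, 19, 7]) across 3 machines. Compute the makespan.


Sort jobs in decreasing order (LPT): [20, 19, 19, 19, 18, 14, 11, 7]
Assign each job to the least loaded machine:
  Machine 1: jobs [20, 14, 11], load = 45
  Machine 2: jobs [19, 19], load = 38
  Machine 3: jobs [19, 18, 7], load = 44
Makespan = max load = 45

45


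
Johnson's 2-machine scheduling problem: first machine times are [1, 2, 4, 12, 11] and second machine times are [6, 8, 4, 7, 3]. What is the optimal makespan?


Apply Johnson's rule:
  Group 1 (a <= b): [(1, 1, 6), (2, 2, 8), (3, 4, 4)]
  Group 2 (a > b): [(4, 12, 7), (5, 11, 3)]
Optimal job order: [1, 2, 3, 4, 5]
Schedule:
  Job 1: M1 done at 1, M2 done at 7
  Job 2: M1 done at 3, M2 done at 15
  Job 3: M1 done at 7, M2 done at 19
  Job 4: M1 done at 19, M2 done at 26
  Job 5: M1 done at 30, M2 done at 33
Makespan = 33

33


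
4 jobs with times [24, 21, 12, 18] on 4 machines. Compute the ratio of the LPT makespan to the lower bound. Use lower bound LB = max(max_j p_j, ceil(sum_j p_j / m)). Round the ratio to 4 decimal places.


LPT order: [24, 21, 18, 12]
Machine loads after assignment: [24, 21, 18, 12]
LPT makespan = 24
Lower bound = max(max_job, ceil(total/4)) = max(24, 19) = 24
Ratio = 24 / 24 = 1.0

1.0


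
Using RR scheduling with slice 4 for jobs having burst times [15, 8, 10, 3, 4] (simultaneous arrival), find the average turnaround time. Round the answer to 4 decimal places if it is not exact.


Time quantum = 4
Execution trace:
  J1 runs 4 units, time = 4
  J2 runs 4 units, time = 8
  J3 runs 4 units, time = 12
  J4 runs 3 units, time = 15
  J5 runs 4 units, time = 19
  J1 runs 4 units, time = 23
  J2 runs 4 units, time = 27
  J3 runs 4 units, time = 31
  J1 runs 4 units, time = 35
  J3 runs 2 units, time = 37
  J1 runs 3 units, time = 40
Finish times: [40, 27, 37, 15, 19]
Average turnaround = 138/5 = 27.6

27.6


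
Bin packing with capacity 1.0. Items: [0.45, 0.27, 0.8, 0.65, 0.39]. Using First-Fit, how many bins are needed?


Place items sequentially using First-Fit:
  Item 0.45 -> new Bin 1
  Item 0.27 -> Bin 1 (now 0.72)
  Item 0.8 -> new Bin 2
  Item 0.65 -> new Bin 3
  Item 0.39 -> new Bin 4
Total bins used = 4

4


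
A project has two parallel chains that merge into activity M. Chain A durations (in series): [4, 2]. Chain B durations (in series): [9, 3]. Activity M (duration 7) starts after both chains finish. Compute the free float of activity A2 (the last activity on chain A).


ES(A2) = sum of predecessors on chain A = 4
EF(A2) = ES + duration = 4 + 2 = 6
Successor of A2 is M. ES(M) = max(sum(A), sum(B)) = max(6, 12) = 12
Free float = ES(successor) - EF(current) = 12 - 6 = 6

6


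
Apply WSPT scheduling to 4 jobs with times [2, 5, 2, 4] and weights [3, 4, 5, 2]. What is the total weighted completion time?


Compute p/w ratios and sort ascending (WSPT): [(2, 5), (2, 3), (5, 4), (4, 2)]
Compute weighted completion times:
  Job (p=2,w=5): C=2, w*C=5*2=10
  Job (p=2,w=3): C=4, w*C=3*4=12
  Job (p=5,w=4): C=9, w*C=4*9=36
  Job (p=4,w=2): C=13, w*C=2*13=26
Total weighted completion time = 84

84


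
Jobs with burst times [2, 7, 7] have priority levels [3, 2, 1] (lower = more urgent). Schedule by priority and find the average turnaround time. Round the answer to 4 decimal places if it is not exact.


Sort by priority (ascending = highest first):
Order: [(1, 7), (2, 7), (3, 2)]
Completion times:
  Priority 1, burst=7, C=7
  Priority 2, burst=7, C=14
  Priority 3, burst=2, C=16
Average turnaround = 37/3 = 12.3333

12.3333


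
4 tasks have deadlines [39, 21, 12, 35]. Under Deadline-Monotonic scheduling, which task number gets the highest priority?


Sort tasks by relative deadline (ascending):
  Task 3: deadline = 12
  Task 2: deadline = 21
  Task 4: deadline = 35
  Task 1: deadline = 39
Priority order (highest first): [3, 2, 4, 1]
Highest priority task = 3

3


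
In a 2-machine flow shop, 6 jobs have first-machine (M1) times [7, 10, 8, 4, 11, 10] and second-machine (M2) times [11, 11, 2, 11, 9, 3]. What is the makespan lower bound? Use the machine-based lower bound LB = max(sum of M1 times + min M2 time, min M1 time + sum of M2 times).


LB1 = sum(M1 times) + min(M2 times) = 50 + 2 = 52
LB2 = min(M1 times) + sum(M2 times) = 4 + 47 = 51
Lower bound = max(LB1, LB2) = max(52, 51) = 52

52


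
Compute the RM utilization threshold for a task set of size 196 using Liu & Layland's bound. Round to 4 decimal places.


Compute 2^(1/196) = 1.0035427259
Subtract 1: 1.0035427259 - 1 = 0.0035427259
Multiply by n: 196 * 0.0035427259 = 0.6943742764
Round to 4 dp: 0.6944

0.6944


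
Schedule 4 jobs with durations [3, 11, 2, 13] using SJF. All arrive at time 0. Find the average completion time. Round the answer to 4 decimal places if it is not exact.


SJF order (ascending): [2, 3, 11, 13]
Completion times:
  Job 1: burst=2, C=2
  Job 2: burst=3, C=5
  Job 3: burst=11, C=16
  Job 4: burst=13, C=29
Average completion = 52/4 = 13.0

13.0


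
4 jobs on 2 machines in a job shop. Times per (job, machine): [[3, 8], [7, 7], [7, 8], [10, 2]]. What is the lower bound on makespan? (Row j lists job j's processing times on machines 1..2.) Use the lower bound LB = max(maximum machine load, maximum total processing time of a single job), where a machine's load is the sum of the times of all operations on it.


Machine loads:
  Machine 1: 3 + 7 + 7 + 10 = 27
  Machine 2: 8 + 7 + 8 + 2 = 25
Max machine load = 27
Job totals:
  Job 1: 11
  Job 2: 14
  Job 3: 15
  Job 4: 12
Max job total = 15
Lower bound = max(27, 15) = 27

27


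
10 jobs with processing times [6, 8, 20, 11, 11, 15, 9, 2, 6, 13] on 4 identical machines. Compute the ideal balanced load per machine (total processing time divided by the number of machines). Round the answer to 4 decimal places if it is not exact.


Total processing time = 6 + 8 + 20 + 11 + 11 + 15 + 9 + 2 + 6 + 13 = 101
Number of machines = 4
Ideal balanced load = 101 / 4 = 25.25

25.25


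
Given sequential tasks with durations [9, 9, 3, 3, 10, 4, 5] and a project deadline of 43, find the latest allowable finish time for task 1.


LF(activity 1) = deadline - sum of successor durations
Successors: activities 2 through 7 with durations [9, 3, 3, 10, 4, 5]
Sum of successor durations = 34
LF = 43 - 34 = 9

9


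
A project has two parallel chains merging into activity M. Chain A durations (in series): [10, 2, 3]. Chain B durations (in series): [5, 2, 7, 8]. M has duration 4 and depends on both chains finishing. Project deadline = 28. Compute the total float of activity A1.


Forward pass: ES(A1) = sum of predecessors on chain A = 0
EF = ES + duration = 0 + 10 = 10
Backward pass: LF(M) = deadline = 28; LS(M) = 28 - 4 = 24
LF(A1) = LS(M) - sum(successors on chain A) = 24 - 5 = 19
LS = LF - duration = 19 - 10 = 9
Total float = LS - ES = 9 - 0 = 9

9


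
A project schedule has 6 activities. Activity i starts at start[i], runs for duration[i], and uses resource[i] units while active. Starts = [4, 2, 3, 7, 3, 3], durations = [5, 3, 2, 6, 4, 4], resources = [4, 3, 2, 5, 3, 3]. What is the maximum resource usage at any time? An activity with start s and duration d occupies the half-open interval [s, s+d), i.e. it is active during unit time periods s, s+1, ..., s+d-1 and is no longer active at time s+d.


Each activity i is active on [start_i, start_i + duration_i).
Compute total resource usage per time slot:
  t=0: active resources = [], total = 0
  t=1: active resources = [], total = 0
  t=2: active resources = [3], total = 3
  t=3: active resources = [3, 2, 3, 3], total = 11
  t=4: active resources = [4, 3, 2, 3, 3], total = 15
  t=5: active resources = [4, 3, 3], total = 10
  t=6: active resources = [4, 3, 3], total = 10
  t=7: active resources = [4, 5], total = 9
  t=8: active resources = [4, 5], total = 9
  t=9: active resources = [5], total = 5
  t=10: active resources = [5], total = 5
  t=11: active resources = [5], total = 5
  t=12: active resources = [5], total = 5
Peak resource demand = 15

15


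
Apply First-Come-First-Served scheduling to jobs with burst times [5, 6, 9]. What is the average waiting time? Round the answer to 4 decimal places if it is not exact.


FCFS order (as given): [5, 6, 9]
Waiting times:
  Job 1: wait = 0
  Job 2: wait = 5
  Job 3: wait = 11
Sum of waiting times = 16
Average waiting time = 16/3 = 5.3333

5.3333


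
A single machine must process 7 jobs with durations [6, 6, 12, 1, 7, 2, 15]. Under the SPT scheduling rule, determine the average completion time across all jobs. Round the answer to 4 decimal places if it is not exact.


Sort jobs by processing time (SPT order): [1, 2, 6, 6, 7, 12, 15]
Compute completion times sequentially:
  Job 1: processing = 1, completes at 1
  Job 2: processing = 2, completes at 3
  Job 3: processing = 6, completes at 9
  Job 4: processing = 6, completes at 15
  Job 5: processing = 7, completes at 22
  Job 6: processing = 12, completes at 34
  Job 7: processing = 15, completes at 49
Sum of completion times = 133
Average completion time = 133/7 = 19.0

19.0


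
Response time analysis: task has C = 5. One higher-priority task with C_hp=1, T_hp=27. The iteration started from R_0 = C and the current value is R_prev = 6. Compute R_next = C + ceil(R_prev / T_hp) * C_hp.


R_next = C + ceil(R_prev / T_hp) * C_hp
ceil(6 / 27) = ceil(0.2222) = 1
Interference = 1 * 1 = 1
R_next = 5 + 1 = 6
R_next = R_prev, so the iteration has converged (response time = 6).

6


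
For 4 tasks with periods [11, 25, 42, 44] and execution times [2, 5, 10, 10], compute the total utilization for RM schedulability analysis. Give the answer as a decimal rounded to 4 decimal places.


Compute individual utilizations (exact fractions):
  Task 1: C/T = 2/11 (approx. 0.1818)
  Task 2: C/T = 5/25 = 1/5 (approx. 0.2)
  Task 3: C/T = 10/42 = 5/21 (approx. 0.2381)
  Task 4: C/T = 10/44 = 5/22 (approx. 0.2273)
Total utilization U = 2/11 + 1/5 + 5/21 + 5/22 = 1957/2310
Rounded to 4 decimal places: U = 0.8472
RM (Liu & Layland) bound for 4 tasks = 0.756828; compare with U = 1957/2310 (approx. 0.847186)
bound < U <= 1, so the RM sufficient condition is not met (inconclusive; an exact test such as response-time analysis is needed).

0.8472


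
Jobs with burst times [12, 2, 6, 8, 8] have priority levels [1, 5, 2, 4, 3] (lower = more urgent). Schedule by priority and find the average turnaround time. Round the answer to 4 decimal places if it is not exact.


Sort by priority (ascending = highest first):
Order: [(1, 12), (2, 6), (3, 8), (4, 8), (5, 2)]
Completion times:
  Priority 1, burst=12, C=12
  Priority 2, burst=6, C=18
  Priority 3, burst=8, C=26
  Priority 4, burst=8, C=34
  Priority 5, burst=2, C=36
Average turnaround = 126/5 = 25.2

25.2


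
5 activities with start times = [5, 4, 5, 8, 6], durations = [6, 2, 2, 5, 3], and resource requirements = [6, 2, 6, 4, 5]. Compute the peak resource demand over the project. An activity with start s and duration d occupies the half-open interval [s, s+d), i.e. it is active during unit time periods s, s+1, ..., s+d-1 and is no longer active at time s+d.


Each activity i is active on [start_i, start_i + duration_i).
Compute total resource usage per time slot:
  t=0: active resources = [], total = 0
  t=1: active resources = [], total = 0
  t=2: active resources = [], total = 0
  t=3: active resources = [], total = 0
  t=4: active resources = [2], total = 2
  t=5: active resources = [6, 2, 6], total = 14
  t=6: active resources = [6, 6, 5], total = 17
  t=7: active resources = [6, 5], total = 11
  t=8: active resources = [6, 4, 5], total = 15
  t=9: active resources = [6, 4], total = 10
  t=10: active resources = [6, 4], total = 10
  t=11: active resources = [4], total = 4
  t=12: active resources = [4], total = 4
Peak resource demand = 17

17


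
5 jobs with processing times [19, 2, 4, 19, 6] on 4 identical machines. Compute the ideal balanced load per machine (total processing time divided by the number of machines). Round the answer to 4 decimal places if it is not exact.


Total processing time = 19 + 2 + 4 + 19 + 6 = 50
Number of machines = 4
Ideal balanced load = 50 / 4 = 12.5

12.5


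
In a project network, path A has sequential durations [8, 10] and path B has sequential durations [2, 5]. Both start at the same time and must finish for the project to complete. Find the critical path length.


Path A total = 8 + 10 = 18
Path B total = 2 + 5 = 7
Critical path = longest path = max(18, 7) = 18

18


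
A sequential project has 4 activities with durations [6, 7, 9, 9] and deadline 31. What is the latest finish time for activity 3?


LF(activity 3) = deadline - sum of successor durations
Successors: activities 4 through 4 with durations [9]
Sum of successor durations = 9
LF = 31 - 9 = 22

22


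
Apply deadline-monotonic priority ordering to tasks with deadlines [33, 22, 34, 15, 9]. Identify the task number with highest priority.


Sort tasks by relative deadline (ascending):
  Task 5: deadline = 9
  Task 4: deadline = 15
  Task 2: deadline = 22
  Task 1: deadline = 33
  Task 3: deadline = 34
Priority order (highest first): [5, 4, 2, 1, 3]
Highest priority task = 5

5


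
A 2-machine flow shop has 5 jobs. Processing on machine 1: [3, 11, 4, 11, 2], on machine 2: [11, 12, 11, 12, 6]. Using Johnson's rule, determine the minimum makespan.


Apply Johnson's rule:
  Group 1 (a <= b): [(5, 2, 6), (1, 3, 11), (3, 4, 11), (2, 11, 12), (4, 11, 12)]
  Group 2 (a > b): []
Optimal job order: [5, 1, 3, 2, 4]
Schedule:
  Job 5: M1 done at 2, M2 done at 8
  Job 1: M1 done at 5, M2 done at 19
  Job 3: M1 done at 9, M2 done at 30
  Job 2: M1 done at 20, M2 done at 42
  Job 4: M1 done at 31, M2 done at 54
Makespan = 54

54


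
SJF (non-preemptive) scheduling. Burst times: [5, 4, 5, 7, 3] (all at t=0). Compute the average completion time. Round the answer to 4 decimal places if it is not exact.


SJF order (ascending): [3, 4, 5, 5, 7]
Completion times:
  Job 1: burst=3, C=3
  Job 2: burst=4, C=7
  Job 3: burst=5, C=12
  Job 4: burst=5, C=17
  Job 5: burst=7, C=24
Average completion = 63/5 = 12.6

12.6


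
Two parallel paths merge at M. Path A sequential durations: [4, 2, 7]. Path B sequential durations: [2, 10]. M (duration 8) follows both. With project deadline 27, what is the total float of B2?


Forward pass: ES(B2) = sum of predecessors on chain B = 2
EF = ES + duration = 2 + 10 = 12
Backward pass: LF(M) = deadline = 27; LS(M) = 27 - 8 = 19
LF(B2) = LS(M) - sum(successors on chain B) = 19 - 0 = 19
LS = LF - duration = 19 - 10 = 9
Total float = LS - ES = 9 - 2 = 7

7


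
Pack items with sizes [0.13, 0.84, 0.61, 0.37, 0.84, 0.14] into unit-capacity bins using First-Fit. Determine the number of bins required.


Place items sequentially using First-Fit:
  Item 0.13 -> new Bin 1
  Item 0.84 -> Bin 1 (now 0.97)
  Item 0.61 -> new Bin 2
  Item 0.37 -> Bin 2 (now 0.98)
  Item 0.84 -> new Bin 3
  Item 0.14 -> Bin 3 (now 0.98)
Total bins used = 3

3


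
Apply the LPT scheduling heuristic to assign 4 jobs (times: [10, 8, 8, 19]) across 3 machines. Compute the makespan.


Sort jobs in decreasing order (LPT): [19, 10, 8, 8]
Assign each job to the least loaded machine:
  Machine 1: jobs [19], load = 19
  Machine 2: jobs [10], load = 10
  Machine 3: jobs [8, 8], load = 16
Makespan = max load = 19

19


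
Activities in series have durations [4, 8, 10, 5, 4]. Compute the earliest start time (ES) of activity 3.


Activity 3 starts after activities 1 through 2 complete.
Predecessor durations: [4, 8]
ES = 4 + 8 = 12

12


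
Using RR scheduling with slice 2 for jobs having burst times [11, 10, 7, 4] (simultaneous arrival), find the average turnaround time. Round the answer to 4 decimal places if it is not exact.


Time quantum = 2
Execution trace:
  J1 runs 2 units, time = 2
  J2 runs 2 units, time = 4
  J3 runs 2 units, time = 6
  J4 runs 2 units, time = 8
  J1 runs 2 units, time = 10
  J2 runs 2 units, time = 12
  J3 runs 2 units, time = 14
  J4 runs 2 units, time = 16
  J1 runs 2 units, time = 18
  J2 runs 2 units, time = 20
  J3 runs 2 units, time = 22
  J1 runs 2 units, time = 24
  J2 runs 2 units, time = 26
  J3 runs 1 units, time = 27
  J1 runs 2 units, time = 29
  J2 runs 2 units, time = 31
  J1 runs 1 units, time = 32
Finish times: [32, 31, 27, 16]
Average turnaround = 106/4 = 26.5

26.5


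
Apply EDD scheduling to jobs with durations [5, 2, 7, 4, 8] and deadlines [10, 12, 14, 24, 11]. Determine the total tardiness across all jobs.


Sort by due date (EDD order): [(5, 10), (8, 11), (2, 12), (7, 14), (4, 24)]
Compute completion times and tardiness:
  Job 1: p=5, d=10, C=5, tardiness=max(0,5-10)=0
  Job 2: p=8, d=11, C=13, tardiness=max(0,13-11)=2
  Job 3: p=2, d=12, C=15, tardiness=max(0,15-12)=3
  Job 4: p=7, d=14, C=22, tardiness=max(0,22-14)=8
  Job 5: p=4, d=24, C=26, tardiness=max(0,26-24)=2
Total tardiness = 15

15


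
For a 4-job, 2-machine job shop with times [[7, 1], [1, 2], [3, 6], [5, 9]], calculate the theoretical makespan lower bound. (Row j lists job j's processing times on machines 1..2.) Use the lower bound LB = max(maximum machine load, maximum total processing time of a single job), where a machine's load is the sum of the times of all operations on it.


Machine loads:
  Machine 1: 7 + 1 + 3 + 5 = 16
  Machine 2: 1 + 2 + 6 + 9 = 18
Max machine load = 18
Job totals:
  Job 1: 8
  Job 2: 3
  Job 3: 9
  Job 4: 14
Max job total = 14
Lower bound = max(18, 14) = 18

18


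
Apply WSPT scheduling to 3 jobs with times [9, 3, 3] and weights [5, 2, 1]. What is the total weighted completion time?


Compute p/w ratios and sort ascending (WSPT): [(3, 2), (9, 5), (3, 1)]
Compute weighted completion times:
  Job (p=3,w=2): C=3, w*C=2*3=6
  Job (p=9,w=5): C=12, w*C=5*12=60
  Job (p=3,w=1): C=15, w*C=1*15=15
Total weighted completion time = 81

81


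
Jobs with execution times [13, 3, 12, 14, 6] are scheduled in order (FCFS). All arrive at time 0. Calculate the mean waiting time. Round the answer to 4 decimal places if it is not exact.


FCFS order (as given): [13, 3, 12, 14, 6]
Waiting times:
  Job 1: wait = 0
  Job 2: wait = 13
  Job 3: wait = 16
  Job 4: wait = 28
  Job 5: wait = 42
Sum of waiting times = 99
Average waiting time = 99/5 = 19.8

19.8


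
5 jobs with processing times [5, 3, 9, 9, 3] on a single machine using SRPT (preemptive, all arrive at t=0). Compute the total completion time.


Since all jobs arrive at t=0, SRPT equals SPT ordering.
SPT order: [3, 3, 5, 9, 9]
Completion times:
  Job 1: p=3, C=3
  Job 2: p=3, C=6
  Job 3: p=5, C=11
  Job 4: p=9, C=20
  Job 5: p=9, C=29
Total completion time = 3 + 6 + 11 + 20 + 29 = 69

69


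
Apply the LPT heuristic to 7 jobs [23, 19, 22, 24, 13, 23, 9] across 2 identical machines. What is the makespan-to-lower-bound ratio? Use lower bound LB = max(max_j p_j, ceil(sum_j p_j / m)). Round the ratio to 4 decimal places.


LPT order: [24, 23, 23, 22, 19, 13, 9]
Machine loads after assignment: [65, 68]
LPT makespan = 68
Lower bound = max(max_job, ceil(total/2)) = max(24, 67) = 67
Ratio = 68 / 67 = 1.0149

1.0149


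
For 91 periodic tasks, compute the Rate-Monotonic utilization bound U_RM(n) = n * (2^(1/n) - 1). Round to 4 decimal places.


Compute 2^(1/91) = 1.0076460851
Subtract 1: 1.0076460851 - 1 = 0.0076460851
Multiply by n: 91 * 0.0076460851 = 0.6957937441
Round to 4 dp: 0.6958

0.6958


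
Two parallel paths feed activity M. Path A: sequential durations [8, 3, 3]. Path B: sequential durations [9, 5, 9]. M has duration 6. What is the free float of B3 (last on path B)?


ES(B3) = sum of predecessors on chain B = 14
EF(B3) = ES + duration = 14 + 9 = 23
Successor of B3 is M. ES(M) = max(sum(A), sum(B)) = max(14, 23) = 23
Free float = ES(successor) - EF(current) = 23 - 23 = 0

0


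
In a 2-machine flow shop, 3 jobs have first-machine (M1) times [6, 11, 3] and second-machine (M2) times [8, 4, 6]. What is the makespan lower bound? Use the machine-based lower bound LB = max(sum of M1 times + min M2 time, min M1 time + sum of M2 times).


LB1 = sum(M1 times) + min(M2 times) = 20 + 4 = 24
LB2 = min(M1 times) + sum(M2 times) = 3 + 18 = 21
Lower bound = max(LB1, LB2) = max(24, 21) = 24

24


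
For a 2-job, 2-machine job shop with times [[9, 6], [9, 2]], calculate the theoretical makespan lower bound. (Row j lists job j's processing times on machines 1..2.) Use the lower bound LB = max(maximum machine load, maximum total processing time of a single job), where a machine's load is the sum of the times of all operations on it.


Machine loads:
  Machine 1: 9 + 9 = 18
  Machine 2: 6 + 2 = 8
Max machine load = 18
Job totals:
  Job 1: 15
  Job 2: 11
Max job total = 15
Lower bound = max(18, 15) = 18

18


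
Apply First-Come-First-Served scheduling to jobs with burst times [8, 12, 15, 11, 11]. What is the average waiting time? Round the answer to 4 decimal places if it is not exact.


FCFS order (as given): [8, 12, 15, 11, 11]
Waiting times:
  Job 1: wait = 0
  Job 2: wait = 8
  Job 3: wait = 20
  Job 4: wait = 35
  Job 5: wait = 46
Sum of waiting times = 109
Average waiting time = 109/5 = 21.8

21.8


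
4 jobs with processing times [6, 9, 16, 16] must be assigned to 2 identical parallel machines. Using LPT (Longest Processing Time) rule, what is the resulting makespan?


Sort jobs in decreasing order (LPT): [16, 16, 9, 6]
Assign each job to the least loaded machine:
  Machine 1: jobs [16, 9], load = 25
  Machine 2: jobs [16, 6], load = 22
Makespan = max load = 25

25


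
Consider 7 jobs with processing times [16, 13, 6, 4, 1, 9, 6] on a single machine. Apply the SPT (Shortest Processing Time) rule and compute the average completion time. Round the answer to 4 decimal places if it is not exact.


Sort jobs by processing time (SPT order): [1, 4, 6, 6, 9, 13, 16]
Compute completion times sequentially:
  Job 1: processing = 1, completes at 1
  Job 2: processing = 4, completes at 5
  Job 3: processing = 6, completes at 11
  Job 4: processing = 6, completes at 17
  Job 5: processing = 9, completes at 26
  Job 6: processing = 13, completes at 39
  Job 7: processing = 16, completes at 55
Sum of completion times = 154
Average completion time = 154/7 = 22.0

22.0


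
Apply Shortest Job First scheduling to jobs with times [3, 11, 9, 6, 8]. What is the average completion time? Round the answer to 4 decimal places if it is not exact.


SJF order (ascending): [3, 6, 8, 9, 11]
Completion times:
  Job 1: burst=3, C=3
  Job 2: burst=6, C=9
  Job 3: burst=8, C=17
  Job 4: burst=9, C=26
  Job 5: burst=11, C=37
Average completion = 92/5 = 18.4

18.4


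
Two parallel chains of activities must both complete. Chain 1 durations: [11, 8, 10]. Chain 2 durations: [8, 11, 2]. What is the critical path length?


Path A total = 11 + 8 + 10 = 29
Path B total = 8 + 11 + 2 = 21
Critical path = longest path = max(29, 21) = 29

29


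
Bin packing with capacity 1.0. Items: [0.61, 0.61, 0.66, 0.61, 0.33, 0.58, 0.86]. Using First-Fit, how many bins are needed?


Place items sequentially using First-Fit:
  Item 0.61 -> new Bin 1
  Item 0.61 -> new Bin 2
  Item 0.66 -> new Bin 3
  Item 0.61 -> new Bin 4
  Item 0.33 -> Bin 1 (now 0.94)
  Item 0.58 -> new Bin 5
  Item 0.86 -> new Bin 6
Total bins used = 6

6


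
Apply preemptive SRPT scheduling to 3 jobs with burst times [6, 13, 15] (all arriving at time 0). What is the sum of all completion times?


Since all jobs arrive at t=0, SRPT equals SPT ordering.
SPT order: [6, 13, 15]
Completion times:
  Job 1: p=6, C=6
  Job 2: p=13, C=19
  Job 3: p=15, C=34
Total completion time = 6 + 19 + 34 = 59

59


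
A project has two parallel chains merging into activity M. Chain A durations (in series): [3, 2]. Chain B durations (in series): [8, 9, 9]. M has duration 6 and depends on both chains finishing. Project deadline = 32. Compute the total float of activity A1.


Forward pass: ES(A1) = sum of predecessors on chain A = 0
EF = ES + duration = 0 + 3 = 3
Backward pass: LF(M) = deadline = 32; LS(M) = 32 - 6 = 26
LF(A1) = LS(M) - sum(successors on chain A) = 26 - 2 = 24
LS = LF - duration = 24 - 3 = 21
Total float = LS - ES = 21 - 0 = 21

21


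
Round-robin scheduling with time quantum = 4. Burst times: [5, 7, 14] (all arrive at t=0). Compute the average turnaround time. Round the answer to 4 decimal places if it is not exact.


Time quantum = 4
Execution trace:
  J1 runs 4 units, time = 4
  J2 runs 4 units, time = 8
  J3 runs 4 units, time = 12
  J1 runs 1 units, time = 13
  J2 runs 3 units, time = 16
  J3 runs 4 units, time = 20
  J3 runs 4 units, time = 24
  J3 runs 2 units, time = 26
Finish times: [13, 16, 26]
Average turnaround = 55/3 = 18.3333

18.3333


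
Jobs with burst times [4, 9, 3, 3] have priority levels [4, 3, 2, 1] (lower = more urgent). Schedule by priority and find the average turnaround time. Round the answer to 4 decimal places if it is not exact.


Sort by priority (ascending = highest first):
Order: [(1, 3), (2, 3), (3, 9), (4, 4)]
Completion times:
  Priority 1, burst=3, C=3
  Priority 2, burst=3, C=6
  Priority 3, burst=9, C=15
  Priority 4, burst=4, C=19
Average turnaround = 43/4 = 10.75

10.75


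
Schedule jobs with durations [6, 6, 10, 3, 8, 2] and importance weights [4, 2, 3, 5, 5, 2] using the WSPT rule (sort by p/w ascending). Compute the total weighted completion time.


Compute p/w ratios and sort ascending (WSPT): [(3, 5), (2, 2), (6, 4), (8, 5), (6, 2), (10, 3)]
Compute weighted completion times:
  Job (p=3,w=5): C=3, w*C=5*3=15
  Job (p=2,w=2): C=5, w*C=2*5=10
  Job (p=6,w=4): C=11, w*C=4*11=44
  Job (p=8,w=5): C=19, w*C=5*19=95
  Job (p=6,w=2): C=25, w*C=2*25=50
  Job (p=10,w=3): C=35, w*C=3*35=105
Total weighted completion time = 319

319


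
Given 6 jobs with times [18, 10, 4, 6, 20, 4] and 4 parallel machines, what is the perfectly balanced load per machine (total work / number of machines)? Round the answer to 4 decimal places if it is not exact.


Total processing time = 18 + 10 + 4 + 6 + 20 + 4 = 62
Number of machines = 4
Ideal balanced load = 62 / 4 = 15.5

15.5


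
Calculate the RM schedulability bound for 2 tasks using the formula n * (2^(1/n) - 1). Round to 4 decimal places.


Compute 2^(1/2) = 1.4142135624
Subtract 1: 1.4142135624 - 1 = 0.4142135624
Multiply by n: 2 * 0.4142135624 = 0.8284271248
Round to 4 dp: 0.8284

0.8284


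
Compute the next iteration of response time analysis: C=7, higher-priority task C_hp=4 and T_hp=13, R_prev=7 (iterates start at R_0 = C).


R_next = C + ceil(R_prev / T_hp) * C_hp
ceil(7 / 13) = ceil(0.5385) = 1
Interference = 1 * 4 = 4
R_next = 7 + 4 = 11

11


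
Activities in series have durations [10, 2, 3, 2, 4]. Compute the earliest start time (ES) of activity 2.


Activity 2 starts after activities 1 through 1 complete.
Predecessor durations: [10]
ES = 10 = 10

10


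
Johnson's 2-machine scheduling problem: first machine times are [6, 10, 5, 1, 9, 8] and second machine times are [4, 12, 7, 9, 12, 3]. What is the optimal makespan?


Apply Johnson's rule:
  Group 1 (a <= b): [(4, 1, 9), (3, 5, 7), (5, 9, 12), (2, 10, 12)]
  Group 2 (a > b): [(1, 6, 4), (6, 8, 3)]
Optimal job order: [4, 3, 5, 2, 1, 6]
Schedule:
  Job 4: M1 done at 1, M2 done at 10
  Job 3: M1 done at 6, M2 done at 17
  Job 5: M1 done at 15, M2 done at 29
  Job 2: M1 done at 25, M2 done at 41
  Job 1: M1 done at 31, M2 done at 45
  Job 6: M1 done at 39, M2 done at 48
Makespan = 48

48


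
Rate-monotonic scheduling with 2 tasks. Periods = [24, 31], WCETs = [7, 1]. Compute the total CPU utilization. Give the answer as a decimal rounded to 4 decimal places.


Compute individual utilizations (exact fractions):
  Task 1: C/T = 7/24 (approx. 0.2917)
  Task 2: C/T = 1/31 (approx. 0.0323)
Total utilization U = 7/24 + 1/31 = 241/744
Rounded to 4 decimal places: U = 0.3239
RM (Liu & Layland) bound for 2 tasks = 0.828427; compare with U = 241/744 (approx. 0.323925)
U <= bound, so schedulable by RM sufficient condition.

0.3239


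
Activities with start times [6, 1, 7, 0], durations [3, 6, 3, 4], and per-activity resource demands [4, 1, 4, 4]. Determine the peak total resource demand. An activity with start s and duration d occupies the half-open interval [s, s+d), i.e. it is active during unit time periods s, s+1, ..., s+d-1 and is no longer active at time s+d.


Each activity i is active on [start_i, start_i + duration_i).
Compute total resource usage per time slot:
  t=0: active resources = [4], total = 4
  t=1: active resources = [1, 4], total = 5
  t=2: active resources = [1, 4], total = 5
  t=3: active resources = [1, 4], total = 5
  t=4: active resources = [1], total = 1
  t=5: active resources = [1], total = 1
  t=6: active resources = [4, 1], total = 5
  t=7: active resources = [4, 4], total = 8
  t=8: active resources = [4, 4], total = 8
  t=9: active resources = [4], total = 4
Peak resource demand = 8

8


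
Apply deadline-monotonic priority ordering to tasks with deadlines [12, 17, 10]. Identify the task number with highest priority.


Sort tasks by relative deadline (ascending):
  Task 3: deadline = 10
  Task 1: deadline = 12
  Task 2: deadline = 17
Priority order (highest first): [3, 1, 2]
Highest priority task = 3

3


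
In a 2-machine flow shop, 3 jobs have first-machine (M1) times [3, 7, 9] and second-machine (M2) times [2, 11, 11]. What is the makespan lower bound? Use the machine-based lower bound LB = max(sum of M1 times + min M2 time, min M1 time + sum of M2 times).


LB1 = sum(M1 times) + min(M2 times) = 19 + 2 = 21
LB2 = min(M1 times) + sum(M2 times) = 3 + 24 = 27
Lower bound = max(LB1, LB2) = max(21, 27) = 27

27


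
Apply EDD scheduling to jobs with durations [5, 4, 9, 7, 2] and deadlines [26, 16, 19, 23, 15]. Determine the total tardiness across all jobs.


Sort by due date (EDD order): [(2, 15), (4, 16), (9, 19), (7, 23), (5, 26)]
Compute completion times and tardiness:
  Job 1: p=2, d=15, C=2, tardiness=max(0,2-15)=0
  Job 2: p=4, d=16, C=6, tardiness=max(0,6-16)=0
  Job 3: p=9, d=19, C=15, tardiness=max(0,15-19)=0
  Job 4: p=7, d=23, C=22, tardiness=max(0,22-23)=0
  Job 5: p=5, d=26, C=27, tardiness=max(0,27-26)=1
Total tardiness = 1

1


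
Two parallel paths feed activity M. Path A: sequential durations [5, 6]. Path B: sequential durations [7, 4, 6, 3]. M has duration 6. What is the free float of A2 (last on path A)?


ES(A2) = sum of predecessors on chain A = 5
EF(A2) = ES + duration = 5 + 6 = 11
Successor of A2 is M. ES(M) = max(sum(A), sum(B)) = max(11, 20) = 20
Free float = ES(successor) - EF(current) = 20 - 11 = 9

9


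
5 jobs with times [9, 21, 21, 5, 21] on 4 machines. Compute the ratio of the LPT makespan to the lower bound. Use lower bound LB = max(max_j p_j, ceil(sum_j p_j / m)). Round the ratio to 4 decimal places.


LPT order: [21, 21, 21, 9, 5]
Machine loads after assignment: [21, 21, 21, 14]
LPT makespan = 21
Lower bound = max(max_job, ceil(total/4)) = max(21, 20) = 21
Ratio = 21 / 21 = 1.0

1.0


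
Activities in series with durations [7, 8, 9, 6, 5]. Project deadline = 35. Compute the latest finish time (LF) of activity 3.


LF(activity 3) = deadline - sum of successor durations
Successors: activities 4 through 5 with durations [6, 5]
Sum of successor durations = 11
LF = 35 - 11 = 24

24


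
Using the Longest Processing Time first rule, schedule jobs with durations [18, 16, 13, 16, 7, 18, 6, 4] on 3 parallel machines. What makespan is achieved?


Sort jobs in decreasing order (LPT): [18, 18, 16, 16, 13, 7, 6, 4]
Assign each job to the least loaded machine:
  Machine 1: jobs [18, 13, 4], load = 35
  Machine 2: jobs [18, 7, 6], load = 31
  Machine 3: jobs [16, 16], load = 32
Makespan = max load = 35

35


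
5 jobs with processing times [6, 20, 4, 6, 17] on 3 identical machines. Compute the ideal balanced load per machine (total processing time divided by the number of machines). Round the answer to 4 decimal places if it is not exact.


Total processing time = 6 + 20 + 4 + 6 + 17 = 53
Number of machines = 3
Ideal balanced load = 53 / 3 = 17.6667

17.6667


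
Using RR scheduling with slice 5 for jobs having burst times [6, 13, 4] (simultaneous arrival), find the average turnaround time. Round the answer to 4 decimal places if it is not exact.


Time quantum = 5
Execution trace:
  J1 runs 5 units, time = 5
  J2 runs 5 units, time = 10
  J3 runs 4 units, time = 14
  J1 runs 1 units, time = 15
  J2 runs 5 units, time = 20
  J2 runs 3 units, time = 23
Finish times: [15, 23, 14]
Average turnaround = 52/3 = 17.3333

17.3333


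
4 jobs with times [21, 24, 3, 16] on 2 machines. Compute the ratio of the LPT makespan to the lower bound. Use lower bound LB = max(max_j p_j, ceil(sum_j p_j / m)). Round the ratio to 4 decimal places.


LPT order: [24, 21, 16, 3]
Machine loads after assignment: [27, 37]
LPT makespan = 37
Lower bound = max(max_job, ceil(total/2)) = max(24, 32) = 32
Ratio = 37 / 32 = 1.1563

1.1563
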